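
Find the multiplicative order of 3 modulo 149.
148

149 is prime, so ord(3) divides φ(149) = 148.
Divisors of 148: 1, 2, 4, 37, 74, 148.
Repeated squaring: 3^1 ≡ 3, 3^2 ≡ 9, 3^4 ≡ 81, 3^8 ≡ 5, 3^16 ≡ 25, 3^32 ≡ 29, 3^64 ≡ 96, 3^128 ≡ 127 (mod 149).
Test 3^d mod 149 for each divisor d in increasing order:
3^1 ≡ 3
3^2 ≡ 9
3^4 ≡ 81
3^37 = 3^32·3^4·3^1 ≡ 44
3^74 = 3^64·3^8·3^2 ≡ 148
3^148 = 3^128·3^16·3^4 ≡ 1  ← first divisor giving 1
The order is 148.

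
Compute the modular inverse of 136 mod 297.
190

gcd(136, 297) = 1, so the inverse exists.
Extended Euclidean algorithm on (297, 136):
297 = 2 × 136 + 25  ⟹  25 = (1)·297 + (-2)·136
136 = 5 × 25 + 11  ⟹  11 = (-5)·297 + (11)·136
25 = 2 × 11 + 3  ⟹  3 = (11)·297 + (-24)·136
11 = 3 × 3 + 2  ⟹  2 = (-38)·297 + (83)·136
3 = 1 × 2 + 1  ⟹  1 = (49)·297 + (-107)·136
So (-107)·136 ≡ 1 (mod 297), i.e. 136^(-1) ≡ -107 ≡ 190 (mod 297).
Check: 136 × 190 = 25840 ≡ 1 (mod 297)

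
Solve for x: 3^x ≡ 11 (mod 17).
7

Baby-step giant-step with step n = ⌈√17⌉ = 5.
Baby steps 3^j mod 17 (j:value) for j=0..4: 0:1, 1:3, 2:9, 3:10, 4:13.
Giant-step multiplier: 3^(-5) ≡ 3^(16-5) = 3^11 ≡ 7 (mod 17).
Giant steps γ_i = 11·7^i mod 17: γ_0=11, γ_1=9 (in table at j=2).
x = i·n + j = 1·5 + 2 = 7.
Check: 3^7 ≡ 11 (mod 17).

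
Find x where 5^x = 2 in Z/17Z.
6

Baby-step giant-step with step n = ⌈√17⌉ = 5.
Baby steps 5^j mod 17 (j:value) for j=0..4: 0:1, 1:5, 2:8, 3:6, 4:13.
Giant-step multiplier: 5^(-5) ≡ 5^(16-5) = 5^11 ≡ 11 (mod 17).
Giant steps γ_i = 2·11^i mod 17: γ_0=2, γ_1=5 (in table at j=1).
x = i·n + j = 1·5 + 1 = 6.
Check: 5^6 ≡ 2 (mod 17).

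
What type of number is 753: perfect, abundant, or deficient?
deficient

Proper divisors of 753: sum = 1 + 3 + 251 = 255
Since 255 < 753, 753 is deficient.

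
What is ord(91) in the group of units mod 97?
12

97 is prime, so ord(91) divides φ(97) = 96.
Divisors of 96: 1, 2, 3, 4, 6, 8, 12, 16, 24, 32, 48, 96.
Repeated squaring: 91^1 ≡ 91, 91^2 ≡ 36, 91^4 ≡ 35, 91^8 ≡ 61, 91^16 ≡ 35, 91^32 ≡ 61, 91^64 ≡ 35 (mod 97).
Test 91^d mod 97 for each divisor d in increasing order:
91^1 ≡ 91
91^2 ≡ 36
91^3 = 91^2·91^1 ≡ 75
91^4 ≡ 35
91^6 = 91^4·91^2 ≡ 96
91^8 ≡ 61
91^12 = 91^8·91^4 ≡ 1  ← first divisor giving 1
The order is 12.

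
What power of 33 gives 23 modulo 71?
15

Baby-step giant-step with step n = ⌈√71⌉ = 9.
Baby steps 33^j mod 71 (j:value) for j=0..8: 0:1, 1:33, 2:24, 3:11, 4:8, 5:51, 6:50, 7:17, 8:64.
Giant-step multiplier: 33^(-9) ≡ 33^(70-9) = 33^61 ≡ 67 (mod 71).
Giant steps γ_i = 23·67^i mod 71: γ_0=23, γ_1=50 (in table at j=6).
x = i·n + j = 1·9 + 6 = 15.
Check: 33^15 ≡ 23 (mod 71).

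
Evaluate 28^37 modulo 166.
164

Repeated squaring. Binary of 37 = 100101.
28^1 ≡ 28 (mod 166); 28^2 ≡ 120 (mod 166); 28^4 ≡ 124 (mod 166); 28^8 ≡ 104 (mod 166); 28^16 ≡ 26 (mod 166); 28^32 ≡ 12 (mod 166)
28^37 = 28^1 × 28^4 × 28^32 ≡ 164 (mod 166)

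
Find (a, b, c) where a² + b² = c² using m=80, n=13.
(6231, 2080, 6569)

Euclid's formula: a = m² - n², b = 2mn, c = m² + n²
m = 80, n = 13
a = 80² - 13² = 6400 - 169 = 6231
b = 2 × 80 × 13 = 2080
c = 80² + 13² = 6400 + 169 = 6569
Verification: 6231² + 2080² = 38825361 + 4326400 = 43151761 = 6569² ✓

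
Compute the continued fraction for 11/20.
[0; 1, 1, 4, 2]

Euclidean algorithm steps:
11 = 0 × 20 + 11
20 = 1 × 11 + 9
11 = 1 × 9 + 2
9 = 4 × 2 + 1
2 = 2 × 1 + 0
Continued fraction: [0; 1, 1, 4, 2]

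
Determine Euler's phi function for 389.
388

389 = 389
φ(n) = n × ∏(1 - 1/p) for each prime p dividing n
φ(389) = 389 × (1 - 1/389) = 388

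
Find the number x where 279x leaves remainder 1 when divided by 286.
245

gcd(279, 286) = 1, so the inverse exists.
Extended Euclidean algorithm on (286, 279):
286 = 1 × 279 + 7  ⟹  7 = (1)·286 + (-1)·279
279 = 39 × 7 + 6  ⟹  6 = (-39)·286 + (40)·279
7 = 1 × 6 + 1  ⟹  1 = (40)·286 + (-41)·279
So (-41)·279 ≡ 1 (mod 286), i.e. 279^(-1) ≡ -41 ≡ 245 (mod 286).
Check: 279 × 245 = 68355 ≡ 1 (mod 286)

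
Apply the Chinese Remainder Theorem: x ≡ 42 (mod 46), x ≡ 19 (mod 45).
1054

Using Chinese Remainder Theorem:
M = 46 × 45 = 2070
M1 = 45, M2 = 46
y1 = 45^(-1) mod 46 = 45
y2 = 46^(-1) mod 45 = 1
x = (42×45×45 + 19×46×1) mod 2070 = 1054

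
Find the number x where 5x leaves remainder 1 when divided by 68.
41

gcd(5, 68) = 1, so the inverse exists.
Extended Euclidean algorithm on (68, 5):
68 = 13 × 5 + 3  ⟹  3 = (1)·68 + (-13)·5
5 = 1 × 3 + 2  ⟹  2 = (-1)·68 + (14)·5
3 = 1 × 2 + 1  ⟹  1 = (2)·68 + (-27)·5
So (-27)·5 ≡ 1 (mod 68), i.e. 5^(-1) ≡ -27 ≡ 41 (mod 68).
Check: 5 × 41 = 205 ≡ 1 (mod 68)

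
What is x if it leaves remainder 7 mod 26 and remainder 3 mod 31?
189

Using Chinese Remainder Theorem:
M = 26 × 31 = 806
M1 = 31, M2 = 26
y1 = 31^(-1) mod 26 = 21
y2 = 26^(-1) mod 31 = 6
x = (7×31×21 + 3×26×6) mod 806 = 189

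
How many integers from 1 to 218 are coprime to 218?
108

218 = 2 × 109
φ(n) = n × ∏(1 - 1/p) for each prime p dividing n
φ(218) = 218 × (1 - 1/2) × (1 - 1/109) = 108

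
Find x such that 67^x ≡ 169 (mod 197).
26

Baby-step giant-step with step n = ⌈√197⌉ = 15.
Baby steps 67^j mod 197 (j:value) for j=0..14: 0:1, 1:67, 2:155, 3:141, 4:188, 5:185, 6:181, 7:110, 8:81, 9:108, 10:144, 11:192, 12:59, 13:13, 14:83.
Giant-step multiplier: 67^(-15) ≡ 67^(196-15) = 67^181 ≡ 162 (mod 197).
Giant steps γ_i = 169·162^i mod 197: γ_0=169, γ_1=192 (in table at j=11).
x = i·n + j = 1·15 + 11 = 26.
Check: 67^26 ≡ 169 (mod 197).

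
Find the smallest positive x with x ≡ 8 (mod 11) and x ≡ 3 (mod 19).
41

Using Chinese Remainder Theorem:
M = 11 × 19 = 209
M1 = 19, M2 = 11
y1 = 19^(-1) mod 11 = 7
y2 = 11^(-1) mod 19 = 7
x = (8×19×7 + 3×11×7) mod 209 = 41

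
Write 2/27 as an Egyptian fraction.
1/14 + 1/378

Greedy algorithm:
2/27: ceiling(27/2) = 14, use 1/14
1/378: ceiling(378/1) = 378, use 1/378
Result: 2/27 = 1/14 + 1/378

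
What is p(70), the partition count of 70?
4087968

p(n) counts ways to write n as a sum of positive integers (order ignored).
Euler's pentagonal recurrence: p(k) = p(k-1) + p(k-2) - p(k-5) - p(k-7) + p(k-12) + p(k-15) - ... (offsets j(3j∓1)/2, signs ++--, p(0)=1, p(<0)=0).
DP table for k = 0..69: p(0)=1, p(1)=1, p(2)=2, p(3)=3, p(4)=5, p(5)=7, p(6)=11, p(7)=15, p(8)=22, p(9)=30, p(10)=42, p(11)=56, p(12)=77, p(13)=101, p(14)=135, p(15)=176, p(16)=231, p(17)=297, p(18)=385, p(19)=490, p(20)=627, p(21)=792, p(22)=1002, p(23)=1255, p(24)=1575, p(25)=1958, p(26)=2436, p(27)=3010, p(28)=3718, p(29)=4565, p(30)=5604, p(31)=6842, p(32)=8349, p(33)=10143, p(34)=12310, p(35)=14883, p(36)=17977, p(37)=21637, p(38)=26015, p(39)=31185, p(40)=37338, p(41)=44583, p(42)=53174, p(43)=63261, p(44)=75175, p(45)=89134, p(46)=105558, p(47)=124754, p(48)=147273, p(49)=173525, p(50)=204226, p(51)=239943, p(52)=281589, p(53)=329931, p(54)=386155, p(55)=451276, p(56)=526823, p(57)=614154, p(58)=715220, p(59)=831820, p(60)=966467, p(61)=1121505, p(62)=1300156, p(63)=1505499, p(64)=1741630, p(65)=2012558, p(66)=2323520, p(67)=2679689, p(68)=3087735, p(69)=3554345.
Final step: p(70) = p(69) + p(68) - p(65) - p(63) + p(58) + p(55) - p(48) - p(44) + p(35) + p(30) - p(19) - p(13) + p(0)
= 3554345 + 3087735 - 2012558 - 1505499 + 715220 + 451276 - 147273 - 75175 + 14883 + 5604 - 490 - 101 + 1
= 4087968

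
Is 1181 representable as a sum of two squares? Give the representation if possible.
5² + 34² (a=5, b=34)

Factorization: 1181 = 1181
By Fermat: n is sum of two squares iff every prime p ≡ 3 (mod 4) appears to even power.
All primes ≡ 3 (mod 4) appear to even power.
Search a = 0, 1, 2, … for 1181 - a² a perfect square: first hit at a = 5: 1181 - 25 = 1156 = 34².
1181 = 5² + 34² = 25 + 1156 ✓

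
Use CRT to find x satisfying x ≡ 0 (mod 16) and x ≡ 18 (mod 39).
96

Using Chinese Remainder Theorem:
M = 16 × 39 = 624
M1 = 39, M2 = 16
y1 = 39^(-1) mod 16 = 7
y2 = 16^(-1) mod 39 = 22
x = (0×39×7 + 18×16×22) mod 624 = 96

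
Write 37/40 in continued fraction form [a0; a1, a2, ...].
[0; 1, 12, 3]

Euclidean algorithm steps:
37 = 0 × 40 + 37
40 = 1 × 37 + 3
37 = 12 × 3 + 1
3 = 3 × 1 + 0
Continued fraction: [0; 1, 12, 3]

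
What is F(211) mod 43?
9

Matrix identity: Q^n = [[F_(n+1), F_n], [F_n, F_(n-1)]] with Q = [[1,1],[1,0]].
n = 211 = 11010011₂. Square-and-multiply, entries mod 43:
Q^1 = [[1,1],[1,0]]
Q^3 = (Q^1)²·Q = [[3,2],[2,1]]
Q^6 = (Q^3)² = [[13,8],[8,5]]
Q^13 = (Q^6)²·Q = [[33,18],[18,15]]
Q^26 = (Q^13)² = [[37,4],[4,33]]
Q^52 = (Q^26)² = [[9,22],[22,30]]
Q^105 = (Q^52)²·Q = [[4,6],[6,41]]
Q^211 = (Q^105)²·Q = [[21,9],[9,12]]
F_211 mod 43 = Q^211[0][1] = 9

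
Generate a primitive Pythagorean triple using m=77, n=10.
(5829, 1540, 6029)

Euclid's formula: a = m² - n², b = 2mn, c = m² + n²
m = 77, n = 10
a = 77² - 10² = 5929 - 100 = 5829
b = 2 × 77 × 10 = 1540
c = 77² + 10² = 5929 + 100 = 6029
Verification: 5829² + 1540² = 33977241 + 2371600 = 36348841 = 6029² ✓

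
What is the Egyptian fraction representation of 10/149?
1/15 + 1/2235

Greedy algorithm:
10/149: ceiling(149/10) = 15, use 1/15
1/2235: ceiling(2235/1) = 2235, use 1/2235
Result: 10/149 = 1/15 + 1/2235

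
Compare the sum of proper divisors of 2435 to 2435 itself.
deficient

Proper divisors of 2435: sum = 1 + 5 + 487 = 493
Since 493 < 2435, 2435 is deficient.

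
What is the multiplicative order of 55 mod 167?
166

167 is prime, so ord(55) divides φ(167) = 166.
Divisors of 166: 1, 2, 83, 166.
Repeated squaring: 55^1 ≡ 55, 55^2 ≡ 19, 55^4 ≡ 27, 55^8 ≡ 61, 55^16 ≡ 47, 55^32 ≡ 38, 55^64 ≡ 108, 55^128 ≡ 141 (mod 167).
Test 55^d mod 167 for each divisor d in increasing order:
55^1 ≡ 55
55^2 ≡ 19
55^83 = 55^64·55^16·55^2·55^1 ≡ 166
55^166 = 55^128·55^32·55^4·55^2 ≡ 1  ← first divisor giving 1
The order is 166.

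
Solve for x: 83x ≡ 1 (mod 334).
165

gcd(83, 334) = 1, so the inverse exists.
Extended Euclidean algorithm on (334, 83):
334 = 4 × 83 + 2  ⟹  2 = (1)·334 + (-4)·83
83 = 41 × 2 + 1  ⟹  1 = (-41)·334 + (165)·83
So (165)·83 ≡ 1 (mod 334), i.e. 83^(-1) ≡ 165 (mod 334).
Check: 83 × 165 = 13695 ≡ 1 (mod 334)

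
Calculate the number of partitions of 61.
1121505

p(n) counts ways to write n as a sum of positive integers (order ignored).
Euler's pentagonal recurrence: p(k) = p(k-1) + p(k-2) - p(k-5) - p(k-7) + p(k-12) + p(k-15) - ... (offsets j(3j∓1)/2, signs ++--, p(0)=1, p(<0)=0).
DP table for k = 0..60: p(0)=1, p(1)=1, p(2)=2, p(3)=3, p(4)=5, p(5)=7, p(6)=11, p(7)=15, p(8)=22, p(9)=30, p(10)=42, p(11)=56, p(12)=77, p(13)=101, p(14)=135, p(15)=176, p(16)=231, p(17)=297, p(18)=385, p(19)=490, p(20)=627, p(21)=792, p(22)=1002, p(23)=1255, p(24)=1575, p(25)=1958, p(26)=2436, p(27)=3010, p(28)=3718, p(29)=4565, p(30)=5604, p(31)=6842, p(32)=8349, p(33)=10143, p(34)=12310, p(35)=14883, p(36)=17977, p(37)=21637, p(38)=26015, p(39)=31185, p(40)=37338, p(41)=44583, p(42)=53174, p(43)=63261, p(44)=75175, p(45)=89134, p(46)=105558, p(47)=124754, p(48)=147273, p(49)=173525, p(50)=204226, p(51)=239943, p(52)=281589, p(53)=329931, p(54)=386155, p(55)=451276, p(56)=526823, p(57)=614154, p(58)=715220, p(59)=831820, p(60)=966467.
Final step: p(61) = p(60) + p(59) - p(56) - p(54) + p(49) + p(46) - p(39) - p(35) + p(26) + p(21) - p(10) - p(4)
= 966467 + 831820 - 526823 - 386155 + 173525 + 105558 - 31185 - 14883 + 2436 + 792 - 42 - 5
= 1121505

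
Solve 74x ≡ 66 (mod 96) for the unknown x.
x ≡ 45 (mod 48)

gcd(74, 96) = 2, which divides 66, so solutions exist.
Divide through by 2: 37x ≡ 33 (mod 48).
Find 37^(-1) mod 48 by the extended Euclidean algorithm:
48 = 1 × 37 + 11  ⟹  11 = (1)·48 + (-1)·37
37 = 3 × 11 + 4  ⟹  4 = (-3)·48 + (4)·37
11 = 2 × 4 + 3  ⟹  3 = (7)·48 + (-9)·37
4 = 1 × 3 + 1  ⟹  1 = (-10)·48 + (13)·37
So (13)·37 ≡ 1 (mod 48), i.e. 37^(-1) ≡ 13 (mod 48).
x ≡ 13 × 33 = 429 ≡ 45 (mod 48).
Check: 74 × 45 = 3330 ≡ 66 (mod 96).
x ≡ 45 (mod 48), giving 2 solutions mod 96.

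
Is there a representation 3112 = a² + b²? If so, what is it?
14² + 54² (a=14, b=54)

Factorization: 3112 = 2^3 × 389
By Fermat: n is sum of two squares iff every prime p ≡ 3 (mod 4) appears to even power.
All primes ≡ 3 (mod 4) appear to even power.
Search a = 0, 1, 2, … for 3112 - a² a perfect square: first hit at a = 14: 3112 - 196 = 2916 = 54².
3112 = 14² + 54² = 196 + 2916 ✓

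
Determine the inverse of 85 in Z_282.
73

gcd(85, 282) = 1, so the inverse exists.
Extended Euclidean algorithm on (282, 85):
282 = 3 × 85 + 27  ⟹  27 = (1)·282 + (-3)·85
85 = 3 × 27 + 4  ⟹  4 = (-3)·282 + (10)·85
27 = 6 × 4 + 3  ⟹  3 = (19)·282 + (-63)·85
4 = 1 × 3 + 1  ⟹  1 = (-22)·282 + (73)·85
So (73)·85 ≡ 1 (mod 282), i.e. 85^(-1) ≡ 73 (mod 282).
Check: 85 × 73 = 6205 ≡ 1 (mod 282)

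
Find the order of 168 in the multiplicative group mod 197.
98

197 is prime, so ord(168) divides φ(197) = 196.
Divisors of 196: 1, 2, 4, 7, 14, 28, 49, 98, 196.
Repeated squaring: 168^1 ≡ 168, 168^2 ≡ 53, 168^4 ≡ 51, 168^8 ≡ 40, 168^16 ≡ 24, 168^32 ≡ 182, 168^64 ≡ 28, 168^128 ≡ 193 (mod 197).
Test 168^d mod 197 for each divisor d in increasing order:
168^1 ≡ 168
168^2 ≡ 53
168^4 ≡ 51
168^7 = 168^4·168^2·168^1 ≡ 19
168^14 = 168^8·168^4·168^2 ≡ 164
168^28 = 168^16·168^8·168^4 ≡ 104
168^49 = 168^32·168^16·168^1 ≡ 196
168^98 = 168^64·168^32·168^2 ≡ 1  ← first divisor giving 1
The order is 98.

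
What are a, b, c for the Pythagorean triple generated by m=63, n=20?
(3569, 2520, 4369)

Euclid's formula: a = m² - n², b = 2mn, c = m² + n²
m = 63, n = 20
a = 63² - 20² = 3969 - 400 = 3569
b = 2 × 63 × 20 = 2520
c = 63² + 20² = 3969 + 400 = 4369
Verification: 3569² + 2520² = 12737761 + 6350400 = 19088161 = 4369² ✓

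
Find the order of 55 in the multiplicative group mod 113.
112

113 is prime, so ord(55) divides φ(113) = 112.
Divisors of 112: 1, 2, 4, 7, 8, 14, 16, 28, 56, 112.
Repeated squaring: 55^1 ≡ 55, 55^2 ≡ 87, 55^4 ≡ 111, 55^8 ≡ 4, 55^16 ≡ 16, 55^32 ≡ 30, 55^64 ≡ 109 (mod 113).
Test 55^d mod 113 for each divisor d in increasing order:
55^1 ≡ 55
55^2 ≡ 87
55^4 ≡ 111
55^7 = 55^4·55^2·55^1 ≡ 35
55^8 ≡ 4
55^14 = 55^8·55^4·55^2 ≡ 95
55^16 ≡ 16
55^28 = 55^16·55^8·55^4 ≡ 98
55^56 = 55^32·55^16·55^8 ≡ 112
55^112 = 55^64·55^32·55^16 ≡ 1  ← first divisor giving 1
The order is 112.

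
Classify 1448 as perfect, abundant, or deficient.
deficient

Proper divisors of 1448: sum = 1 + 2 + 4 + 8 + 181 + 362 + 724 = 1282
Since 1282 < 1448, 1448 is deficient.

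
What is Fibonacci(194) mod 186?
67

Matrix identity: Q^n = [[F_(n+1), F_n], [F_n, F_(n-1)]] with Q = [[1,1],[1,0]].
n = 194 = 11000010₂. Square-and-multiply, entries mod 186:
Q^1 = [[1,1],[1,0]]
Q^3 = (Q^1)²·Q = [[3,2],[2,1]]
Q^6 = (Q^3)² = [[13,8],[8,5]]
Q^12 = (Q^6)² = [[47,144],[144,89]]
Q^24 = (Q^12)² = [[67,54],[54,13]]
Q^48 = (Q^24)² = [[151,42],[42,109]]
Q^97 = (Q^48)²·Q = [[145,13],[13,132]]
Q^194 = (Q^97)² = [[176,67],[67,109]]
F_194 mod 186 = Q^194[0][1] = 67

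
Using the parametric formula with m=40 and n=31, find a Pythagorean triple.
(639, 2480, 2561)

Euclid's formula: a = m² - n², b = 2mn, c = m² + n²
m = 40, n = 31
a = 40² - 31² = 1600 - 961 = 639
b = 2 × 40 × 31 = 2480
c = 40² + 31² = 1600 + 961 = 2561
Verification: 639² + 2480² = 408321 + 6150400 = 6558721 = 2561² ✓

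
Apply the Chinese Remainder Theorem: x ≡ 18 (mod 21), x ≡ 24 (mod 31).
396

Using Chinese Remainder Theorem:
M = 21 × 31 = 651
M1 = 31, M2 = 21
y1 = 31^(-1) mod 21 = 19
y2 = 21^(-1) mod 31 = 3
x = (18×31×19 + 24×21×3) mod 651 = 396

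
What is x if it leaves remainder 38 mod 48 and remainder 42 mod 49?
2198

Using Chinese Remainder Theorem:
M = 48 × 49 = 2352
M1 = 49, M2 = 48
y1 = 49^(-1) mod 48 = 1
y2 = 48^(-1) mod 49 = 48
x = (38×49×1 + 42×48×48) mod 2352 = 2198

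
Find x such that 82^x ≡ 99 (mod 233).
19

Baby-step giant-step with step n = ⌈√233⌉ = 16.
Baby steps 82^j mod 233 (j:value) for j=0..15: 0:1, 1:82, 2:200, 3:90, 4:157, 5:59, 6:178, 7:150, 8:184, 9:176, 10:219, 11:17, 12:229, 13:138, 14:132, 15:106.
Giant-step multiplier: 82^(-16) ≡ 82^(232-16) = 82^216 ≡ 128 (mod 233).
Giant steps γ_i = 99·128^i mod 233: γ_0=99, γ_1=90 (in table at j=3).
x = i·n + j = 1·16 + 3 = 19.
Check: 82^19 ≡ 99 (mod 233).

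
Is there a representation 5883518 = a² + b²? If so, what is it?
Not possible

Factorization: 5883518 = 2 × 37 × 43^3
By Fermat: n is sum of two squares iff every prime p ≡ 3 (mod 4) appears to even power.
Prime(s) ≡ 3 (mod 4) with odd exponent: [(43, 3)]
Therefore 5883518 cannot be expressed as a² + b².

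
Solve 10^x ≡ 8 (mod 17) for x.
14

Baby-step giant-step with step n = ⌈√17⌉ = 5.
Baby steps 10^j mod 17 (j:value) for j=0..4: 0:1, 1:10, 2:15, 3:14, 4:4.
Giant-step multiplier: 10^(-5) ≡ 10^(16-5) = 10^11 ≡ 3 (mod 17).
Giant steps γ_i = 8·3^i mod 17: γ_0=8, γ_1=7, γ_2=4 (in table at j=4).
x = i·n + j = 2·5 + 4 = 14.
Check: 10^14 ≡ 8 (mod 17).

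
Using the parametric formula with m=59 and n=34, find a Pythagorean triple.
(2325, 4012, 4637)

Euclid's formula: a = m² - n², b = 2mn, c = m² + n²
m = 59, n = 34
a = 59² - 34² = 3481 - 1156 = 2325
b = 2 × 59 × 34 = 4012
c = 59² + 34² = 3481 + 1156 = 4637
Verification: 2325² + 4012² = 5405625 + 16096144 = 21501769 = 4637² ✓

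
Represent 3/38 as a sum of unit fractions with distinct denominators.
1/13 + 1/494

Greedy algorithm:
3/38: ceiling(38/3) = 13, use 1/13
1/494: ceiling(494/1) = 494, use 1/494
Result: 3/38 = 1/13 + 1/494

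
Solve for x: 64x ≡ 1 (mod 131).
43

gcd(64, 131) = 1, so the inverse exists.
Extended Euclidean algorithm on (131, 64):
131 = 2 × 64 + 3  ⟹  3 = (1)·131 + (-2)·64
64 = 21 × 3 + 1  ⟹  1 = (-21)·131 + (43)·64
So (43)·64 ≡ 1 (mod 131), i.e. 64^(-1) ≡ 43 (mod 131).
Check: 64 × 43 = 2752 ≡ 1 (mod 131)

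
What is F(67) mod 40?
13

Matrix identity: Q^n = [[F_(n+1), F_n], [F_n, F_(n-1)]] with Q = [[1,1],[1,0]].
n = 67 = 1000011₂. Square-and-multiply, entries mod 40:
Q^1 = [[1,1],[1,0]]
Q^2 = (Q^1)² = [[2,1],[1,1]]
Q^4 = (Q^2)² = [[5,3],[3,2]]
Q^8 = (Q^4)² = [[34,21],[21,13]]
Q^16 = (Q^8)² = [[37,27],[27,10]]
Q^33 = (Q^16)²·Q = [[7,18],[18,29]]
Q^67 = (Q^33)²·Q = [[21,13],[13,8]]
F_67 mod 40 = Q^67[0][1] = 13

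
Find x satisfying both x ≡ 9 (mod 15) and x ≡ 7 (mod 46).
99

Using Chinese Remainder Theorem:
M = 15 × 46 = 690
M1 = 46, M2 = 15
y1 = 46^(-1) mod 15 = 1
y2 = 15^(-1) mod 46 = 43
x = (9×46×1 + 7×15×43) mod 690 = 99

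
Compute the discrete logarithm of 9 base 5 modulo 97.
44

Baby-step giant-step with step n = ⌈√97⌉ = 10.
Baby steps 5^j mod 97 (j:value) for j=0..9: 0:1, 1:5, 2:25, 3:28, 4:43, 5:21, 6:8, 7:40, 8:6, 9:30.
Giant-step multiplier: 5^(-10) ≡ 5^(96-10) = 5^86 ≡ 11 (mod 97).
Giant steps γ_i = 9·11^i mod 97: γ_0=9, γ_1=2, γ_2=22, γ_3=48, γ_4=43 (in table at j=4).
x = i·n + j = 4·10 + 4 = 44.
Check: 5^44 ≡ 9 (mod 97).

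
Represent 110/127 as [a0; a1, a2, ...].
[0; 1, 6, 2, 8]

Euclidean algorithm steps:
110 = 0 × 127 + 110
127 = 1 × 110 + 17
110 = 6 × 17 + 8
17 = 2 × 8 + 1
8 = 8 × 1 + 0
Continued fraction: [0; 1, 6, 2, 8]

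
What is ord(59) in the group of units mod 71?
70

71 is prime, so ord(59) divides φ(71) = 70.
Divisors of 70: 1, 2, 5, 7, 10, 14, 35, 70.
Repeated squaring: 59^1 ≡ 59, 59^2 ≡ 2, 59^4 ≡ 4, 59^8 ≡ 16, 59^16 ≡ 43, 59^32 ≡ 3, 59^64 ≡ 9 (mod 71).
Test 59^d mod 71 for each divisor d in increasing order:
59^1 ≡ 59
59^2 ≡ 2
59^5 = 59^4·59^1 ≡ 23
59^7 = 59^4·59^2·59^1 ≡ 46
59^10 = 59^8·59^2 ≡ 32
59^14 = 59^8·59^4·59^2 ≡ 57
59^35 = 59^32·59^2·59^1 ≡ 70
59^70 = 59^64·59^4·59^2 ≡ 1  ← first divisor giving 1
The order is 70.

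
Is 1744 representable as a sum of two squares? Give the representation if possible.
12² + 40² (a=12, b=40)

Factorization: 1744 = 2^4 × 109
By Fermat: n is sum of two squares iff every prime p ≡ 3 (mod 4) appears to even power.
All primes ≡ 3 (mod 4) appear to even power.
Search a = 0, 1, 2, … for 1744 - a² a perfect square: first hit at a = 12: 1744 - 144 = 1600 = 40².
1744 = 12² + 40² = 144 + 1600 ✓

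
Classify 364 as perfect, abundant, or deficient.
abundant

Proper divisors of 364: sum = 1 + 2 + 4 + 7 + 13 + 14 + 26 + 28 + 52 + 91 + 182 = 420
Since 420 > 364, 364 is abundant.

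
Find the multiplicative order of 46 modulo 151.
30

151 is prime, so ord(46) divides φ(151) = 150.
Divisors of 150: 1, 2, 3, 5, 6, 10, 15, 25, 30, 50, 75, 150.
Repeated squaring: 46^1 ≡ 46, 46^2 ≡ 2, 46^4 ≡ 4, 46^8 ≡ 16, 46^16 ≡ 105, 46^32 ≡ 2, 46^64 ≡ 4, 46^128 ≡ 16 (mod 151).
Test 46^d mod 151 for each divisor d in increasing order:
46^1 ≡ 46
46^2 ≡ 2
46^3 = 46^2·46^1 ≡ 92
46^5 = 46^4·46^1 ≡ 33
46^6 = 46^4·46^2 ≡ 8
46^10 = 46^8·46^2 ≡ 32
46^15 = 46^8·46^4·46^2·46^1 ≡ 150
46^25 = 46^16·46^8·46^1 ≡ 119
46^30 = 46^16·46^8·46^4·46^2 ≡ 1  ← first divisor giving 1
The order is 30.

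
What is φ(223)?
222

223 = 223
φ(n) = n × ∏(1 - 1/p) for each prime p dividing n
φ(223) = 223 × (1 - 1/223) = 222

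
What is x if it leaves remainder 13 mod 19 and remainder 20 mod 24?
260

Using Chinese Remainder Theorem:
M = 19 × 24 = 456
M1 = 24, M2 = 19
y1 = 24^(-1) mod 19 = 4
y2 = 19^(-1) mod 24 = 19
x = (13×24×4 + 20×19×19) mod 456 = 260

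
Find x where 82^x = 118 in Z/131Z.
59

Baby-step giant-step with step n = ⌈√131⌉ = 12.
Baby steps 82^j mod 131 (j:value) for j=0..11: 0:1, 1:82, 2:43, 3:120, 4:15, 5:51, 6:121, 7:97, 8:94, 9:110, 10:112, 11:14.
Giant-step multiplier: 82^(-12) ≡ 82^(130-12) = 82^118 ≡ 38 (mod 131).
Giant steps γ_i = 118·38^i mod 131: γ_0=118, γ_1=30, γ_2=92, γ_3=90, γ_4=14 (in table at j=11).
x = i·n + j = 4·12 + 11 = 59.
Check: 82^59 ≡ 118 (mod 131).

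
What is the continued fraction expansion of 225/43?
[5; 4, 3, 3]

Euclidean algorithm steps:
225 = 5 × 43 + 10
43 = 4 × 10 + 3
10 = 3 × 3 + 1
3 = 3 × 1 + 0
Continued fraction: [5; 4, 3, 3]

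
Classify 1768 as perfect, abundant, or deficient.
abundant

Proper divisors of 1768: sum = 1 + 2 + 4 + 8 + 13 + 17 + 26 + 34 + 52 + 68 + 104 + 136 + 221 + 442 + 884 = 2012
Since 2012 > 1768, 1768 is abundant.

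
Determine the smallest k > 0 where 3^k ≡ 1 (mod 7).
6

7 is prime, so ord(3) divides φ(7) = 6.
Divisors of 6: 1, 2, 3, 6.
Repeated squaring: 3^1 ≡ 3, 3^2 ≡ 2, 3^4 ≡ 4 (mod 7).
Test 3^d mod 7 for each divisor d in increasing order:
3^1 ≡ 3
3^2 ≡ 2
3^3 = 3^2·3^1 ≡ 6
3^6 = 3^4·3^2 ≡ 1  ← first divisor giving 1
The order is 6.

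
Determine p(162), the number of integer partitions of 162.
129913904637

p(n) counts ways to write n as a sum of positive integers (order ignored).
Euler's pentagonal recurrence: p(k) = p(k-1) + p(k-2) - p(k-5) - p(k-7) + p(k-12) + p(k-15) - ... (offsets j(3j∓1)/2, signs ++--, p(0)=1, p(<0)=0).
DP table for k = 0..161: p(0)=1, p(1)=1, p(2)=2, p(3)=3, p(4)=5, p(5)=7, p(6)=11, p(7)=15, p(8)=22, p(9)=30, p(10)=42, p(11)=56, p(12)=77, p(13)=101, p(14)=135, p(15)=176, p(16)=231, p(17)=297, p(18)=385, p(19)=490, p(20)=627, p(21)=792, p(22)=1002, p(23)=1255, p(24)=1575, p(25)=1958, p(26)=2436, p(27)=3010, p(28)=3718, p(29)=4565, p(30)=5604, p(31)=6842, p(32)=8349, p(33)=10143, p(34)=12310, p(35)=14883, p(36)=17977, p(37)=21637, p(38)=26015, p(39)=31185, p(40)=37338, p(41)=44583, p(42)=53174, p(43)=63261, p(44)=75175, p(45)=89134, p(46)=105558, p(47)=124754, p(48)=147273, p(49)=173525, p(50)=204226, p(51)=239943, p(52)=281589, p(53)=329931, p(54)=386155, p(55)=451276, p(56)=526823, p(57)=614154, p(58)=715220, p(59)=831820, p(60)=966467, p(61)=1121505, p(62)=1300156, p(63)=1505499, p(64)=1741630, p(65)=2012558, p(66)=2323520, p(67)=2679689, p(68)=3087735, p(69)=3554345, p(70)=4087968, p(71)=4697205, p(72)=5392783, p(73)=6185689, p(74)=7089500, p(75)=8118264, p(76)=9289091, p(77)=10619863, p(78)=12132164, p(79)=13848650, p(80)=15796476, p(81)=18004327, p(82)=20506255, p(83)=23338469, p(84)=26543660, p(85)=30167357, p(86)=34262962, p(87)=38887673, p(88)=44108109, p(89)=49995925, p(90)=56634173, p(91)=64112359, p(92)=72533807, p(93)=82010177, p(94)=92669720, p(95)=104651419, p(96)=118114304, p(97)=133230930, p(98)=150198136, p(99)=169229875, p(100)=190569292, p(101)=214481126, p(102)=241265379, p(103)=271248950, p(104)=304801365, p(105)=342325709, p(106)=384276336, p(107)=431149389, p(108)=483502844, p(109)=541946240, p(110)=607163746, p(111)=679903203, p(112)=761002156, p(113)=851376628, p(114)=952050665, p(115)=1064144451, p(116)=1188908248, p(117)=1327710076, p(118)=1482074143, p(119)=1653668665, p(120)=1844349560, p(121)=2056148051, p(122)=2291320912, p(123)=2552338241, p(124)=2841940500, p(125)=3163127352, p(126)=3519222692, p(127)=3913864295, p(128)=4351078600, p(129)=4835271870, p(130)=5371315400, p(131)=5964539504, p(132)=6620830889, p(133)=7346629512, p(134)=8149040695, p(135)=9035836076, p(136)=10015581680, p(137)=11097645016, p(138)=12292341831, p(139)=13610949895, p(140)=15065878135, p(141)=16670689208, p(142)=18440293320, p(143)=20390982757, p(144)=22540654445, p(145)=24908858009, p(146)=27517052599, p(147)=30388671978, p(148)=33549419497, p(149)=37027355200, p(150)=40853235313, p(151)=45060624582, p(152)=49686288421, p(153)=54770336324, p(154)=60356673280, p(155)=66493182097, p(156)=73232243759, p(157)=80630964769, p(158)=88751778802, p(159)=97662728555, p(160)=107438159466, p(161)=118159068427.
Final step: p(162) = p(161) + p(160) - p(157) - p(155) + p(150) + p(147) - p(140) - p(136) + p(127) + p(122) - p(111) - p(105) + p(92) + p(85) - p(70) - p(62) + p(45) + p(36) - p(17) - p(7)
= 118159068427 + 107438159466 - 80630964769 - 66493182097 + 40853235313 + 30388671978 - 15065878135 - 10015581680 + 3913864295 + 2291320912 - 679903203 - 342325709 + 72533807 + 30167357 - 4087968 - 1300156 + 89134 + 17977 - 297 - 15
= 129913904637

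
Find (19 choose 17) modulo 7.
3

Using Lucas' theorem:
Write n=19 and k=17 in base 7:
n in base 7: [2, 5]
k in base 7: [2, 3]
C(19,17) mod 7 = ∏ C(n_i, k_i) mod 7
Digit binomials (mod 7): C(2,2) = 1; C(5,3) = 10 ≡ 3
Product: 1 × 3 = 3 ≡ 3 (mod 7)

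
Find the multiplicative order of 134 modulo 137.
136

137 is prime, so ord(134) divides φ(137) = 136.
Divisors of 136: 1, 2, 4, 8, 17, 34, 68, 136.
Repeated squaring: 134^1 ≡ 134, 134^2 ≡ 9, 134^4 ≡ 81, 134^8 ≡ 122, 134^16 ≡ 88, 134^32 ≡ 72, 134^64 ≡ 115, 134^128 ≡ 73 (mod 137).
Test 134^d mod 137 for each divisor d in increasing order:
134^1 ≡ 134
134^2 ≡ 9
134^4 ≡ 81
134^8 ≡ 122
134^17 = 134^16·134^1 ≡ 10
134^34 = 134^32·134^2 ≡ 100
134^68 = 134^64·134^4 ≡ 136
134^136 = 134^128·134^8 ≡ 1  ← first divisor giving 1
The order is 136.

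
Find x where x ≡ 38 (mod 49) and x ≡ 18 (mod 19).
626

Using Chinese Remainder Theorem:
M = 49 × 19 = 931
M1 = 19, M2 = 49
y1 = 19^(-1) mod 49 = 31
y2 = 49^(-1) mod 19 = 7
x = (38×19×31 + 18×49×7) mod 931 = 626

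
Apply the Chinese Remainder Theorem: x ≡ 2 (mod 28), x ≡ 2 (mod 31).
2

Using Chinese Remainder Theorem:
M = 28 × 31 = 868
M1 = 31, M2 = 28
y1 = 31^(-1) mod 28 = 19
y2 = 28^(-1) mod 31 = 10
x = (2×31×19 + 2×28×10) mod 868 = 2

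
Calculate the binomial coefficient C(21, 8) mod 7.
0

Using Lucas' theorem:
Write n=21 and k=8 in base 7:
n in base 7: [3, 0]
k in base 7: [1, 1]
C(21,8) mod 7 = ∏ C(n_i, k_i) mod 7
Digit binomials (mod 7): C(3,1) = 3; C(0,1) = 0 (k_i > n_i)
Product: 3 × 0 = 0 ≡ 0 (mod 7)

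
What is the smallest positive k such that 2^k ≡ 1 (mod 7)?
3

7 is prime, so ord(2) divides φ(7) = 6.
Divisors of 6: 1, 2, 3, 6.
Repeated squaring: 2^1 ≡ 2, 2^2 ≡ 4, 2^4 ≡ 2 (mod 7).
Test 2^d mod 7 for each divisor d in increasing order:
2^1 ≡ 2
2^2 ≡ 4
2^3 = 2^2·2^1 ≡ 1  ← first divisor giving 1
The order is 3.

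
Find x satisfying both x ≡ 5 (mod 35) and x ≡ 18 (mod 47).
1475

Using Chinese Remainder Theorem:
M = 35 × 47 = 1645
M1 = 47, M2 = 35
y1 = 47^(-1) mod 35 = 3
y2 = 35^(-1) mod 47 = 43
x = (5×47×3 + 18×35×43) mod 1645 = 1475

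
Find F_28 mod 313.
116

Matrix identity: Q^n = [[F_(n+1), F_n], [F_n, F_(n-1)]] with Q = [[1,1],[1,0]].
n = 28 = 11100₂. Square-and-multiply, entries mod 313:
Q^1 = [[1,1],[1,0]]
Q^3 = (Q^1)²·Q = [[3,2],[2,1]]
Q^7 = (Q^3)²·Q = [[21,13],[13,8]]
Q^14 = (Q^7)² = [[297,64],[64,233]]
Q^28 = (Q^14)² = [[283,116],[116,167]]
F_28 mod 313 = Q^28[0][1] = 116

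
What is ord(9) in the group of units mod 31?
15

31 is prime, so ord(9) divides φ(31) = 30.
Divisors of 30: 1, 2, 3, 5, 6, 10, 15, 30.
Repeated squaring: 9^1 ≡ 9, 9^2 ≡ 19, 9^4 ≡ 20, 9^8 ≡ 28, 9^16 ≡ 9 (mod 31).
Test 9^d mod 31 for each divisor d in increasing order:
9^1 ≡ 9
9^2 ≡ 19
9^3 = 9^2·9^1 ≡ 16
9^5 = 9^4·9^1 ≡ 25
9^6 = 9^4·9^2 ≡ 8
9^10 = 9^8·9^2 ≡ 5
9^15 = 9^8·9^4·9^2·9^1 ≡ 1  ← first divisor giving 1
The order is 15.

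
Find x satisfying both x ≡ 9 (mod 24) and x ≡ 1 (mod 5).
81

Using Chinese Remainder Theorem:
M = 24 × 5 = 120
M1 = 5, M2 = 24
y1 = 5^(-1) mod 24 = 5
y2 = 24^(-1) mod 5 = 4
x = (9×5×5 + 1×24×4) mod 120 = 81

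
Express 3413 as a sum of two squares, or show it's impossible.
7² + 58² (a=7, b=58)

Factorization: 3413 = 3413
By Fermat: n is sum of two squares iff every prime p ≡ 3 (mod 4) appears to even power.
All primes ≡ 3 (mod 4) appear to even power.
Search a = 0, 1, 2, … for 3413 - a² a perfect square: first hit at a = 7: 3413 - 49 = 3364 = 58².
3413 = 7² + 58² = 49 + 3364 ✓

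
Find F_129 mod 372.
34

Matrix identity: Q^n = [[F_(n+1), F_n], [F_n, F_(n-1)]] with Q = [[1,1],[1,0]].
n = 129 = 10000001₂. Square-and-multiply, entries mod 372:
Q^1 = [[1,1],[1,0]]
Q^2 = (Q^1)² = [[2,1],[1,1]]
Q^4 = (Q^2)² = [[5,3],[3,2]]
Q^8 = (Q^4)² = [[34,21],[21,13]]
Q^16 = (Q^8)² = [[109,243],[243,238]]
Q^32 = (Q^16)² = [[250,249],[249,1]]
Q^64 = (Q^32)² = [[253,3],[3,250]]
Q^129 = (Q^64)²·Q = [[55,34],[34,21]]
F_129 mod 372 = Q^129[0][1] = 34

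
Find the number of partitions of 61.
1121505

p(n) counts ways to write n as a sum of positive integers (order ignored).
Euler's pentagonal recurrence: p(k) = p(k-1) + p(k-2) - p(k-5) - p(k-7) + p(k-12) + p(k-15) - ... (offsets j(3j∓1)/2, signs ++--, p(0)=1, p(<0)=0).
DP table for k = 0..60: p(0)=1, p(1)=1, p(2)=2, p(3)=3, p(4)=5, p(5)=7, p(6)=11, p(7)=15, p(8)=22, p(9)=30, p(10)=42, p(11)=56, p(12)=77, p(13)=101, p(14)=135, p(15)=176, p(16)=231, p(17)=297, p(18)=385, p(19)=490, p(20)=627, p(21)=792, p(22)=1002, p(23)=1255, p(24)=1575, p(25)=1958, p(26)=2436, p(27)=3010, p(28)=3718, p(29)=4565, p(30)=5604, p(31)=6842, p(32)=8349, p(33)=10143, p(34)=12310, p(35)=14883, p(36)=17977, p(37)=21637, p(38)=26015, p(39)=31185, p(40)=37338, p(41)=44583, p(42)=53174, p(43)=63261, p(44)=75175, p(45)=89134, p(46)=105558, p(47)=124754, p(48)=147273, p(49)=173525, p(50)=204226, p(51)=239943, p(52)=281589, p(53)=329931, p(54)=386155, p(55)=451276, p(56)=526823, p(57)=614154, p(58)=715220, p(59)=831820, p(60)=966467.
Final step: p(61) = p(60) + p(59) - p(56) - p(54) + p(49) + p(46) - p(39) - p(35) + p(26) + p(21) - p(10) - p(4)
= 966467 + 831820 - 526823 - 386155 + 173525 + 105558 - 31185 - 14883 + 2436 + 792 - 42 - 5
= 1121505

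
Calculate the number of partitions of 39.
31185

p(n) counts ways to write n as a sum of positive integers (order ignored).
Euler's pentagonal recurrence: p(k) = p(k-1) + p(k-2) - p(k-5) - p(k-7) + p(k-12) + p(k-15) - ... (offsets j(3j∓1)/2, signs ++--, p(0)=1, p(<0)=0).
DP table for k = 0..38: p(0)=1, p(1)=1, p(2)=2, p(3)=3, p(4)=5, p(5)=7, p(6)=11, p(7)=15, p(8)=22, p(9)=30, p(10)=42, p(11)=56, p(12)=77, p(13)=101, p(14)=135, p(15)=176, p(16)=231, p(17)=297, p(18)=385, p(19)=490, p(20)=627, p(21)=792, p(22)=1002, p(23)=1255, p(24)=1575, p(25)=1958, p(26)=2436, p(27)=3010, p(28)=3718, p(29)=4565, p(30)=5604, p(31)=6842, p(32)=8349, p(33)=10143, p(34)=12310, p(35)=14883, p(36)=17977, p(37)=21637, p(38)=26015.
Final step: p(39) = p(38) + p(37) - p(34) - p(32) + p(27) + p(24) - p(17) - p(13) + p(4)
= 26015 + 21637 - 12310 - 8349 + 3010 + 1575 - 297 - 101 + 5
= 31185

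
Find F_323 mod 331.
13

Matrix identity: Q^n = [[F_(n+1), F_n], [F_n, F_(n-1)]] with Q = [[1,1],[1,0]].
n = 323 = 101000011₂. Square-and-multiply, entries mod 331:
Q^1 = [[1,1],[1,0]]
Q^2 = (Q^1)² = [[2,1],[1,1]]
Q^5 = (Q^2)²·Q = [[8,5],[5,3]]
Q^10 = (Q^5)² = [[89,55],[55,34]]
Q^20 = (Q^10)² = [[23,145],[145,209]]
Q^40 = (Q^20)² = [[39,209],[209,161]]
Q^80 = (Q^40)² = [[186,94],[94,92]]
Q^161 = (Q^80)²·Q = [[54,71],[71,314]]
Q^323 = (Q^161)²·Q = [[323,13],[13,310]]
F_323 mod 331 = Q^323[0][1] = 13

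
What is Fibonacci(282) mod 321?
313

Matrix identity: Q^n = [[F_(n+1), F_n], [F_n, F_(n-1)]] with Q = [[1,1],[1,0]].
n = 282 = 100011010₂. Square-and-multiply, entries mod 321:
Q^1 = [[1,1],[1,0]]
Q^2 = (Q^1)² = [[2,1],[1,1]]
Q^4 = (Q^2)² = [[5,3],[3,2]]
Q^8 = (Q^4)² = [[34,21],[21,13]]
Q^17 = (Q^8)²·Q = [[16,313],[313,24]]
Q^35 = (Q^17)²·Q = [[0,320],[320,1]]
Q^70 = (Q^35)² = [[1,320],[320,2]]
Q^141 = (Q^70)²·Q = [[320,2],[2,318]]
Q^282 = (Q^141)² = [[5,313],[313,13]]
F_282 mod 321 = Q^282[0][1] = 313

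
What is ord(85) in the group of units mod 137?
136

137 is prime, so ord(85) divides φ(137) = 136.
Divisors of 136: 1, 2, 4, 8, 17, 34, 68, 136.
Repeated squaring: 85^1 ≡ 85, 85^2 ≡ 101, 85^4 ≡ 63, 85^8 ≡ 133, 85^16 ≡ 16, 85^32 ≡ 119, 85^64 ≡ 50, 85^128 ≡ 34 (mod 137).
Test 85^d mod 137 for each divisor d in increasing order:
85^1 ≡ 85
85^2 ≡ 101
85^4 ≡ 63
85^8 ≡ 133
85^17 = 85^16·85^1 ≡ 127
85^34 = 85^32·85^2 ≡ 100
85^68 = 85^64·85^4 ≡ 136
85^136 = 85^128·85^8 ≡ 1  ← first divisor giving 1
The order is 136.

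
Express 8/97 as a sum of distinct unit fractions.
1/13 + 1/181 + 1/38041 + 1/1736503177 + 1/3769304102927363485 + 1/18943537893793408504192074528154430149 + 1/538286441900380211365817285104907086347439746130226973253778132494225813153 + 1/579504587067542801713103191859918608251030291952195423583529357653899418686342360361798689053273749372615043661810228371898539583862011424993909789665

Greedy algorithm:
8/97: ceiling(97/8) = 13, use 1/13
7/1261: ceiling(1261/7) = 181, use 1/181
6/228241: ceiling(228241/6) = 38041, use 1/38041
5/8682515881: ceiling(8682515881/5) = 1736503177, use 1/1736503177
4/15077216411709453937: ceiling(15077216411709453937/4) = 3769304102927363485, use 1/3769304102927363485
3/56830613681380225512576223584463290445: ceiling(56830613681380225512576223584463290445/3) = 18943537893793408504192074528154430149, use 1/18943537893793408504192074528154430149
2/1076572883800760422731634570209814172694879492260453946507556264988451626305: ceiling(1076572883800760422731634570209814172694879492260453946507556264988451626305/2) = 538286441900380211365817285104907086347439746130226973253778132494225813153, use 1/538286441900380211365817285104907086347439746130226973253778132494225813153
1/579504587067542801713103191859918608251030291952195423583529357653899418686342360361798689053273749372615043661810228371898539583862011424993909789665: ceiling(579504587067542801713103191859918608251030291952195423583529357653899418686342360361798689053273749372615043661810228371898539583862011424993909789665/1) = 579504587067542801713103191859918608251030291952195423583529357653899418686342360361798689053273749372615043661810228371898539583862011424993909789665, use 1/579504587067542801713103191859918608251030291952195423583529357653899418686342360361798689053273749372615043661810228371898539583862011424993909789665
Result: 8/97 = 1/13 + 1/181 + 1/38041 + 1/1736503177 + 1/3769304102927363485 + 1/18943537893793408504192074528154430149 + 1/538286441900380211365817285104907086347439746130226973253778132494225813153 + 1/579504587067542801713103191859918608251030291952195423583529357653899418686342360361798689053273749372615043661810228371898539583862011424993909789665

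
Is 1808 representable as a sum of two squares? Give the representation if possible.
28² + 32² (a=28, b=32)

Factorization: 1808 = 2^4 × 113
By Fermat: n is sum of two squares iff every prime p ≡ 3 (mod 4) appears to even power.
All primes ≡ 3 (mod 4) appear to even power.
Search a = 0, 1, 2, … for 1808 - a² a perfect square: first hit at a = 28: 1808 - 784 = 1024 = 32².
1808 = 28² + 32² = 784 + 1024 ✓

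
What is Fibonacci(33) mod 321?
319

Matrix identity: Q^n = [[F_(n+1), F_n], [F_n, F_(n-1)]] with Q = [[1,1],[1,0]].
n = 33 = 100001₂. Square-and-multiply, entries mod 321:
Q^1 = [[1,1],[1,0]]
Q^2 = (Q^1)² = [[2,1],[1,1]]
Q^4 = (Q^2)² = [[5,3],[3,2]]
Q^8 = (Q^4)² = [[34,21],[21,13]]
Q^16 = (Q^8)² = [[313,24],[24,289]]
Q^33 = (Q^16)²·Q = [[1,319],[319,3]]
F_33 mod 321 = Q^33[0][1] = 319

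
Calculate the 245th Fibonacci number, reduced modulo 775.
470

Matrix identity: Q^n = [[F_(n+1), F_n], [F_n, F_(n-1)]] with Q = [[1,1],[1,0]].
n = 245 = 11110101₂. Square-and-multiply, entries mod 775:
Q^1 = [[1,1],[1,0]]
Q^3 = (Q^1)²·Q = [[3,2],[2,1]]
Q^7 = (Q^3)²·Q = [[21,13],[13,8]]
Q^15 = (Q^7)²·Q = [[212,610],[610,377]]
Q^30 = (Q^15)² = [[94,465],[465,404]]
Q^61 = (Q^30)²·Q = [[156,311],[311,620]]
Q^122 = (Q^61)² = [[157,311],[311,621]]
Q^245 = (Q^122)²·Q = [[628,470],[470,158]]
F_245 mod 775 = Q^245[0][1] = 470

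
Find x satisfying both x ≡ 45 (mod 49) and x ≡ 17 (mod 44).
633

Using Chinese Remainder Theorem:
M = 49 × 44 = 2156
M1 = 44, M2 = 49
y1 = 44^(-1) mod 49 = 39
y2 = 49^(-1) mod 44 = 9
x = (45×44×39 + 17×49×9) mod 2156 = 633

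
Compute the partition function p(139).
13610949895

p(n) counts ways to write n as a sum of positive integers (order ignored).
Euler's pentagonal recurrence: p(k) = p(k-1) + p(k-2) - p(k-5) - p(k-7) + p(k-12) + p(k-15) - ... (offsets j(3j∓1)/2, signs ++--, p(0)=1, p(<0)=0).
DP table for k = 0..138: p(0)=1, p(1)=1, p(2)=2, p(3)=3, p(4)=5, p(5)=7, p(6)=11, p(7)=15, p(8)=22, p(9)=30, p(10)=42, p(11)=56, p(12)=77, p(13)=101, p(14)=135, p(15)=176, p(16)=231, p(17)=297, p(18)=385, p(19)=490, p(20)=627, p(21)=792, p(22)=1002, p(23)=1255, p(24)=1575, p(25)=1958, p(26)=2436, p(27)=3010, p(28)=3718, p(29)=4565, p(30)=5604, p(31)=6842, p(32)=8349, p(33)=10143, p(34)=12310, p(35)=14883, p(36)=17977, p(37)=21637, p(38)=26015, p(39)=31185, p(40)=37338, p(41)=44583, p(42)=53174, p(43)=63261, p(44)=75175, p(45)=89134, p(46)=105558, p(47)=124754, p(48)=147273, p(49)=173525, p(50)=204226, p(51)=239943, p(52)=281589, p(53)=329931, p(54)=386155, p(55)=451276, p(56)=526823, p(57)=614154, p(58)=715220, p(59)=831820, p(60)=966467, p(61)=1121505, p(62)=1300156, p(63)=1505499, p(64)=1741630, p(65)=2012558, p(66)=2323520, p(67)=2679689, p(68)=3087735, p(69)=3554345, p(70)=4087968, p(71)=4697205, p(72)=5392783, p(73)=6185689, p(74)=7089500, p(75)=8118264, p(76)=9289091, p(77)=10619863, p(78)=12132164, p(79)=13848650, p(80)=15796476, p(81)=18004327, p(82)=20506255, p(83)=23338469, p(84)=26543660, p(85)=30167357, p(86)=34262962, p(87)=38887673, p(88)=44108109, p(89)=49995925, p(90)=56634173, p(91)=64112359, p(92)=72533807, p(93)=82010177, p(94)=92669720, p(95)=104651419, p(96)=118114304, p(97)=133230930, p(98)=150198136, p(99)=169229875, p(100)=190569292, p(101)=214481126, p(102)=241265379, p(103)=271248950, p(104)=304801365, p(105)=342325709, p(106)=384276336, p(107)=431149389, p(108)=483502844, p(109)=541946240, p(110)=607163746, p(111)=679903203, p(112)=761002156, p(113)=851376628, p(114)=952050665, p(115)=1064144451, p(116)=1188908248, p(117)=1327710076, p(118)=1482074143, p(119)=1653668665, p(120)=1844349560, p(121)=2056148051, p(122)=2291320912, p(123)=2552338241, p(124)=2841940500, p(125)=3163127352, p(126)=3519222692, p(127)=3913864295, p(128)=4351078600, p(129)=4835271870, p(130)=5371315400, p(131)=5964539504, p(132)=6620830889, p(133)=7346629512, p(134)=8149040695, p(135)=9035836076, p(136)=10015581680, p(137)=11097645016, p(138)=12292341831.
Final step: p(139) = p(138) + p(137) - p(134) - p(132) + p(127) + p(124) - p(117) - p(113) + p(104) + p(99) - p(88) - p(82) + p(69) + p(62) - p(47) - p(39) + p(22) + p(13)
= 12292341831 + 11097645016 - 8149040695 - 6620830889 + 3913864295 + 2841940500 - 1327710076 - 851376628 + 304801365 + 169229875 - 44108109 - 20506255 + 3554345 + 1300156 - 124754 - 31185 + 1002 + 101
= 13610949895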